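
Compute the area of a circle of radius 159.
Area = pi * r²
Area = pi * 159²
Area = pi * 25281
Area = 79422.60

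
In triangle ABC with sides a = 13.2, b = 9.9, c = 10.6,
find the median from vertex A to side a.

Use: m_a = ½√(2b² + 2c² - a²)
m_a = ½√(2·9.9² + 2·10.6² - 13.2²)
m_a = ½√(196.02 + 224.72 - 174.24) = ½√246.5 = 7.85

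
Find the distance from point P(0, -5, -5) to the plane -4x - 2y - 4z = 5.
d = |(-4)(0) + (-2)(-5) + (-4)(-5) - (5)| / √((-4)² + (-2)² + (-4)²) = 25/√36 = 4.167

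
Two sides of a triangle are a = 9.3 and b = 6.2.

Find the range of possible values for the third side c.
By the triangle inequality: |a - b| < c < a + b
|9.3 - 6.2| < c < 9.3 + 6.2
3.1 < c < 15.5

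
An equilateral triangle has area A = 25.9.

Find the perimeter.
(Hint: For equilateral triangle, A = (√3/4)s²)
A = (√3/4)s²  →  s² = 4A/√3 = 4·25.9/√3 = 59.8135
s = 7.73392
Perimeter = 3s = 23.2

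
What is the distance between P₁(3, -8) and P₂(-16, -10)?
Using the distance formula: d = sqrt((x₂-x₁)² + (y₂-y₁)²)
dx = (-16) - 3 = -19
dy = (-10) - (-8) = -2
d = sqrt((-19)² + (-2)²) = sqrt(361 + 4) = sqrt(365) = 19.10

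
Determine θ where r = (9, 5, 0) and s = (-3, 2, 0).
r·s = -17, |r|² = 106, |s|² = 13
cos θ = -17/√1378 ≈ -0.458
θ ≈ 117.3°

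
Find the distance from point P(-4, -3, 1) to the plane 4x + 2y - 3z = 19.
d = |4(-4) + 2(-3) + (-3)(1) - (19)| / √(4² + 2² + (-3)²) = 44/√29 = 8.171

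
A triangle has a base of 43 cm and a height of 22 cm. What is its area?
Area = (1/2) * base * height
Area = (1/2) * 43 * 22
Area = 473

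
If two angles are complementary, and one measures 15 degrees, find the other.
Complementary angles sum to 90 degrees.
Other angle = 90 - 15
Other angle = 75 degrees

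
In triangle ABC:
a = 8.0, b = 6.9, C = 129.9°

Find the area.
Using A = ½ab·sin(C):
A = ½·8.0·6.9·sin(129.9°) = ½·55.2·0.767165 = 21.17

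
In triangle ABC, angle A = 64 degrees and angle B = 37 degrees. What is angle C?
Sum of angles in a triangle = 180 degrees
Third angle = 180 - 64 - 37
Third angle = 79 degrees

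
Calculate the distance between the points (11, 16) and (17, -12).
Using the distance formula: d = sqrt((x₂-x₁)² + (y₂-y₁)²)
dx = 17 - 11 = 6
dy = (-12) - 16 = -28
d = sqrt(6² + (-28)²) = sqrt(36 + 784) = sqrt(820) = 28.64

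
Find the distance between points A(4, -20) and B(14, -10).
Using the distance formula: d = sqrt((x₂-x₁)² + (y₂-y₁)²)
dx = 14 - 4 = 10
dy = (-10) - (-20) = 10
d = sqrt(10² + 10²) = sqrt(100 + 100) = sqrt(200) = 14.14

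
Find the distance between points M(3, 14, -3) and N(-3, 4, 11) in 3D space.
d = √[(-6)² + (-10)² + (14)²] = √332 = 18.22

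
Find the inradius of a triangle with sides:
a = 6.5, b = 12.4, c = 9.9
s = (a+b+c)/2 = (6.5+12.4+9.9)/2 = 14.4
Area = √(s(s-a)(s-b)(s-c)) = √(14.4·7.9·2·4.5) = 31.9975
r = Area/s = 31.9975/14.4 = 2.222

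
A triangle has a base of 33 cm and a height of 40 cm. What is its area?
Area = (1/2) * base * height
Area = (1/2) * 33 * 40
Area = 660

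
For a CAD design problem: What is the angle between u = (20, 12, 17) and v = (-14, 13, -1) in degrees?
u·v = -141, |u|² = 833, |v|² = 366
cos θ = -141/√304878 ≈ -0.2554
θ ≈ 104.8°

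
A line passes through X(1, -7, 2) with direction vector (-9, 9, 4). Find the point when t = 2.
P(2) = (1 + (-9)(2), -7 + 9(2), 2 + 4(2)) = (-17, 11, 10)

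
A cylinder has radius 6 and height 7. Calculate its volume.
Volume = pi * r² * h
Volume = pi * 6² * 7
Volume = pi * 36 * 7
Volume = pi * 252
Volume = 791.68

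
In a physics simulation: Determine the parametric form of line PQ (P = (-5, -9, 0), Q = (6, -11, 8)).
Direction vector d = Q - P = (11, -2, 8)
x = -5 + 11t, y = -9 - 2t, z = 0 + 8t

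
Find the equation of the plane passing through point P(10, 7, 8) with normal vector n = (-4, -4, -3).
d = n·P = (-4)(10) + (-4)(7) + (-3)(8) = -92
Plane: -4x - 4y - 3z = -92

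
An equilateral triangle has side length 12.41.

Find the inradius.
For an equilateral triangle, r = s/(2√3) where s is the side.
r = 12.41/(2√3) = 12.41/3.464102 = 3.582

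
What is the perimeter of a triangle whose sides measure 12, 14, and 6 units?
Perimeter = sum of all sides
Perimeter = 12 + 14 + 6
Perimeter = 32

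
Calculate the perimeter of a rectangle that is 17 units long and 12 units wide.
Perimeter = 2 * (length + width)
Perimeter = 2 * (17 + 12)
Perimeter = 2 * 29
Perimeter = 58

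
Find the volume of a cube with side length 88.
Volume = s³
Volume = 88³
Volume = 681472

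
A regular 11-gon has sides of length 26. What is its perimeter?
Perimeter = number of sides * side length
Perimeter = 11 * 26
Perimeter = 286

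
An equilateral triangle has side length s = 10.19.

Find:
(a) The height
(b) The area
(a) Height h = s·√3/2 = 10.19·√3/2 = 8.825
(b) Area = (√3/4)·s² = (√3/4)·10.19² = (√3/4)·103.836 = 44.96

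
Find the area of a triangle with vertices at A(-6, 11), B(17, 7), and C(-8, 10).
Using the coordinate formula: Area = (1/2)|x₁(y₂-y₃) + x₂(y₃-y₁) + x₃(y₁-y₂)|
Area = (1/2)|(-6)(7-10) + 17(10-11) + (-8)(11-7)|
Area = (1/2)|(-6)*(-3) + 17*(-1) + (-8)*4|
Area = (1/2)|18 + (-17) + (-32)|
Area = (1/2)*31 = 15.50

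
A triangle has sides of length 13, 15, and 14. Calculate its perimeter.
Perimeter = sum of all sides
Perimeter = 13 + 15 + 14
Perimeter = 42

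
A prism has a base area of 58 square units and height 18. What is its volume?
Volume = base area * height
Volume = 58 * 18
Volume = 1044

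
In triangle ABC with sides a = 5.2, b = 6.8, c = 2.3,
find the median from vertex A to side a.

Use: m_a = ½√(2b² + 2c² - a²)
m_a = ½√(2·6.8² + 2·2.3² - 5.2²)
m_a = ½√(92.48 + 10.58 - 27.04) = ½√76.02 = 4.359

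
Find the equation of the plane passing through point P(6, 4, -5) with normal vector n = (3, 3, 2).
d = n·P = (3)(6) + (3)(4) + (2)(-5) = 20
Plane: 3x + 3y + 2z = 20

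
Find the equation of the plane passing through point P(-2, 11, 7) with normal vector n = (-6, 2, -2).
d = n·P = (-6)(-2) + (2)(11) + (-2)(7) = 20
Plane: -6x + 2y - 2z = 20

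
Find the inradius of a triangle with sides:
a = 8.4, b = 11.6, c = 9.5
s = (a+b+c)/2 = (8.4+11.6+9.5)/2 = 14.75
Area = √(s(s-a)(s-b)(s-c)) = √(14.75·6.35·3.15·5.25) = 39.3566
r = Area/s = 39.3566/14.75 = 2.668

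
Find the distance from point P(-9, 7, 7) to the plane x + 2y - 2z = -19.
d = |1(-9) + 2(7) + (-2)(7) - (-19)| / √(1² + 2² + (-2)²) = 10/√9 = 3.333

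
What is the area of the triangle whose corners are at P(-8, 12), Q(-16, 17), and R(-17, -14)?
Using the coordinate formula: Area = (1/2)|x₁(y₂-y₃) + x₂(y₃-y₁) + x₃(y₁-y₂)|
Area = (1/2)|(-8)(17-(-14)) + (-16)((-14)-12) + (-17)(12-17)|
Area = (1/2)|(-8)*31 + (-16)*(-26) + (-17)*(-5)|
Area = (1/2)|(-248) + 416 + 85|
Area = (1/2)*253 = 126.50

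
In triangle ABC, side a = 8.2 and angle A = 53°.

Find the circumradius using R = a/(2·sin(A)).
R = a/(2·sin(A)) = 8.2/(2·sin(53°))
R = 8.2/(2·0.798636) = 8.2/1.597271 = 5.134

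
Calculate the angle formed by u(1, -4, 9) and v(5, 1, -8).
u·v = -71, |u|² = 98, |v|² = 90
cos θ = -71/√8820 ≈ -0.756
θ ≈ 139.1°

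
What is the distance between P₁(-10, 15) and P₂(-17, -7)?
Using the distance formula: d = sqrt((x₂-x₁)² + (y₂-y₁)²)
dx = (-17) - (-10) = -7
dy = (-7) - 15 = -22
d = sqrt((-7)² + (-22)²) = sqrt(49 + 484) = sqrt(533) = 23.09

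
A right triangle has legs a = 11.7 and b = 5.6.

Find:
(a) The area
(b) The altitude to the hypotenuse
(a) Area = ½ab = ½·11.7·5.6 = 32.76
(b) Hypotenuse c = √(11.7² + 5.6²) = √168.25 = 12.9711
    Area = ½·c·h_c  →  h_c = 2·Area/c = 2·32.76/12.9711 = 5.051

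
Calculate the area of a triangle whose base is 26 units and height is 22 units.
Area = (1/2) * base * height
Area = (1/2) * 26 * 22
Area = 286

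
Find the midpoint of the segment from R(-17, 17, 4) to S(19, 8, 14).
Midpoint = ((-17+19)/2, (17+8)/2, (4+14)/2) = (1, 12.5, 9)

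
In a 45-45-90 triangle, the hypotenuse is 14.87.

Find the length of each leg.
In a 45-45-90 triangle, hypotenuse = leg·√2  →  leg = hypotenuse/√2
leg = 14.87/√2 = 10.51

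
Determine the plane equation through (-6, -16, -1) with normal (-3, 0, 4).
d = n·P = (-3)(-6) + (0)(-16) + (4)(-1) = 14
Plane: -3x + 4z = 14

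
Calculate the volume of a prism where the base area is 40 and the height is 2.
Volume = base area * height
Volume = 40 * 2
Volume = 80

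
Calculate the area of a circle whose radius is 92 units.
Area = pi * r²
Area = pi * 92²
Area = pi * 8464
Area = 26590.44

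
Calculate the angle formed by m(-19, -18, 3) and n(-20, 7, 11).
m·n = 287, |m|² = 694, |n|² = 570
cos θ = 287/√395580 ≈ 0.4563
θ ≈ 62.85°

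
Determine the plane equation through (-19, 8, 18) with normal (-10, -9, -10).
d = n·P = (-10)(-19) + (-9)(8) + (-10)(18) = -62
Plane: -10x - 9y - 10z = -62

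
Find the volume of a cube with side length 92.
Volume = s³
Volume = 92³
Volume = 778688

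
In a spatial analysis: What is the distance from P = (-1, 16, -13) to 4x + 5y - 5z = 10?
d = |4(-1) + 5(16) + (-5)(-13) - (10)| / √(4² + 5² + (-5)²) = 131/√66 = 16.12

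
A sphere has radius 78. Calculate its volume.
Volume = (4/3) * pi * r³
Volume = (4/3) * pi * 78³
Volume = (4/3) * pi * 474552
Volume = 1987798.77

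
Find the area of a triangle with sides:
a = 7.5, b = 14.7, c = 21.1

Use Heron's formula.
s = (a+b+c)/2 = (7.5+14.7+21.1)/2 = 21.65
A = √(s(s-a)(s-b)(s-c)) = √(21.65·14.15·6.95·0.55)
A = √1171.01 = 34.22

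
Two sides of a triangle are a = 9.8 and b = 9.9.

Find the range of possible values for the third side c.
By the triangle inequality: |a - b| < c < a + b
|9.8 - 9.9| < c < 9.8 + 9.9
0.1 < c < 19.7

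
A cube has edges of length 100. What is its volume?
Volume = s³
Volume = 100³
Volume = 1000000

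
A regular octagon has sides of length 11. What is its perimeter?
Perimeter = number of sides * side length
Perimeter = 8 * 11
Perimeter = 88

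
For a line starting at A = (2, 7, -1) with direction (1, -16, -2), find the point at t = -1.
P(-1) = (2 + 1(-1), 7 + (-16)(-1), -1 + (-2)(-1)) = (1, 23, 1)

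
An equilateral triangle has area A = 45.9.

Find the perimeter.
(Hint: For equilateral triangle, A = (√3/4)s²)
A = (√3/4)s²  →  s² = 4A/√3 = 4·45.9/√3 = 106.002
s = 10.2957
Perimeter = 3s = 30.89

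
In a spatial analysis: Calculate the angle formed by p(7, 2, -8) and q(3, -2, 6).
p·q = -31, |p|² = 117, |q|² = 49
cos θ = -31/√5733 ≈ -0.4094
θ ≈ 114.2°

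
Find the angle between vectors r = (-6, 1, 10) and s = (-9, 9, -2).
r·s = 43, |r|² = 137, |s|² = 166
cos θ = 43/√22742 ≈ 0.2851
θ ≈ 73.43°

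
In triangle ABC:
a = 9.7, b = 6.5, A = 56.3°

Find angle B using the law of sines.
sin(B)/b = sin(A)/a
sin(B) = b·sin(A)/a = 6.5·sin(56.3°)/9.7 = 0.557495
B = arcsin(0.557495) = 33.88°  (b ≤ a, so B ≤ A and the acute solution is unique)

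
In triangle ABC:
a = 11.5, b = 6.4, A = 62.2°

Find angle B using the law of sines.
sin(B)/b = sin(A)/a
sin(B) = b·sin(A)/a = 6.4·sin(62.2°)/11.5 = 0.492289
B = arcsin(0.492289) = 29.49°  (b ≤ a, so B ≤ A and the acute solution is unique)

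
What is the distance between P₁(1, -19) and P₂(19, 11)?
Using the distance formula: d = sqrt((x₂-x₁)² + (y₂-y₁)²)
dx = 19 - 1 = 18
dy = 11 - (-19) = 30
d = sqrt(18² + 30²) = sqrt(324 + 900) = sqrt(1224) = 34.99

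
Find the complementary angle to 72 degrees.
Complementary angles sum to 90 degrees.
Other angle = 90 - 72
Other angle = 18 degrees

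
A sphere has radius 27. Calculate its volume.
Volume = (4/3) * pi * r³
Volume = (4/3) * pi * 27³
Volume = (4/3) * pi * 19683
Volume = 82447.96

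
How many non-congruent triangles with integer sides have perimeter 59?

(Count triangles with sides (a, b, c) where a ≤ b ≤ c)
With a ≤ b ≤ c and a + b + c = 59, the triangle inequality a + b > c gives c < 59/2, so c ≤ 29.
Iterate a from 1 to ⌊p/3⌋ = 19; for each a, b ranges from a to ⌊(p−a)/2⌋ with c = p − a − b, keeping only c ≥ b.
Triples: (1, 29, 29), (2, 28, 29), (3, 27, 29), …
Count = 80 triangles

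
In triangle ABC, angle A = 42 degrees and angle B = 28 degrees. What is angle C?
Sum of angles in a triangle = 180 degrees
Third angle = 180 - 42 - 28
Third angle = 110 degrees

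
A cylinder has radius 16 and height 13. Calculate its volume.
Volume = pi * r² * h
Volume = pi * 16² * 13
Volume = pi * 256 * 13
Volume = pi * 3328
Volume = 10455.22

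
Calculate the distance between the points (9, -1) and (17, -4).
Using the distance formula: d = sqrt((x₂-x₁)² + (y₂-y₁)²)
dx = 17 - 9 = 8
dy = (-4) - (-1) = -3
d = sqrt(8² + (-3)²) = sqrt(64 + 9) = sqrt(73) = 8.54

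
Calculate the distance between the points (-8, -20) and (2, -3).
Using the distance formula: d = sqrt((x₂-x₁)² + (y₂-y₁)²)
dx = 2 - (-8) = 10
dy = (-3) - (-20) = 17
d = sqrt(10² + 17²) = sqrt(100 + 289) = sqrt(389) = 19.72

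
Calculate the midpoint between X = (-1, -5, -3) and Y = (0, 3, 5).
Midpoint = ((-1+0)/2, (-5+3)/2, (-3+5)/2) = (-0.5, -1, 1)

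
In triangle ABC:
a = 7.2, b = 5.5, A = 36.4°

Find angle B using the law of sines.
sin(B)/b = sin(A)/a
sin(B) = b·sin(A)/a = 5.5·sin(36.4°)/7.2 = 0.453306
B = arcsin(0.453306) = 26.96°  (b ≤ a, so B ≤ A and the acute solution is unique)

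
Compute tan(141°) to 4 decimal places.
tan(141 degrees) = -0.8098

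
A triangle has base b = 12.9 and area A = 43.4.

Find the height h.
A = ½bh  →  h = 2A/b
h = 2·43.4/12.9 = 6.729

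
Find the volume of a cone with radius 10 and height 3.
Volume = (1/3) * pi * r² * h
Volume = (1/3) * pi * 10² * 3
Volume = (1/3) * pi * 100 * 3
Volume = (1/3) * pi * 300
Volume = 314.16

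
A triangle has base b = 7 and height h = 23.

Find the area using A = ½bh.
A = ½·7·23 = 80.5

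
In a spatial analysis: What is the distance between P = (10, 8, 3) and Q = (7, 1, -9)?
d = √[(-3)² + (-7)² + (-12)²] = √202 = 14.21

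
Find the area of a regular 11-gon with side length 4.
For a regular 11-gon with side length s = 4:
Apothem a = s / (2*tan(pi/11)) = 4 / (2*tan(pi/11)) ≈ 6.8114
Perimeter P = 11 * 4 = 44
Area = (1/2) * P * a = (1/2) * 44 * 6.8114 = 149.85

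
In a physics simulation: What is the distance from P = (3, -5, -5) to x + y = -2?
d = |1(3) + 1(-5) + 0(-5) - (-2)| / √(1² + 1² + 0²) = 0/√2 = 0.0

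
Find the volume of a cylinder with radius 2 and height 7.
Volume = pi * r² * h
Volume = pi * 2² * 7
Volume = pi * 4 * 7
Volume = pi * 28
Volume = 87.96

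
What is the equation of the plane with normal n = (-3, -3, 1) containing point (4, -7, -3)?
d = n·P = (-3)(4) + (-3)(-7) + (1)(-3) = 6
Plane: -3x - 3y + z = 6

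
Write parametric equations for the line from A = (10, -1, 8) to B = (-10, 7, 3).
Direction vector d = B - A = (-20, 8, -5)
x = 10 - 20t, y = -1 + 8t, z = 8 - 5t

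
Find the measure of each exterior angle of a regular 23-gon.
Exterior angle of a regular n-gon = 360/n
Exterior angle = 360/23
Exterior angle = 15.65 degrees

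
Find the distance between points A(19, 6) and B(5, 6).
Using the distance formula: d = sqrt((x₂-x₁)² + (y₂-y₁)²)
dx = 5 - 19 = -14
dy = 6 - 6 = 0
d = sqrt((-14)² + 0²) = sqrt(196 + 0) = sqrt(196) = 14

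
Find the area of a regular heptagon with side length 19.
For a regular 7-gon with side length s = 19:
Apothem a = s / (2*tan(pi/7)) = 19 / (2*tan(pi/7)) ≈ 19.72695
Perimeter P = 7 * 19 = 133
Area = (1/2) * P * a = (1/2) * 133 * 19.72695 = 1311.84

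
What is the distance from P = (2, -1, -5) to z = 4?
d = |0(2) + 0(-1) + 1(-5) - (4)| / √(0² + 0² + 1²) = 9/√1 = 9.0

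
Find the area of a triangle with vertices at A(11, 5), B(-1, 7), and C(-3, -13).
Using the coordinate formula: Area = (1/2)|x₁(y₂-y₃) + x₂(y₃-y₁) + x₃(y₁-y₂)|
Area = (1/2)|11(7-(-13)) + (-1)((-13)-5) + (-3)(5-7)|
Area = (1/2)|11*20 + (-1)*(-18) + (-3)*(-2)|
Area = (1/2)|220 + 18 + 6|
Area = (1/2)*244 = 122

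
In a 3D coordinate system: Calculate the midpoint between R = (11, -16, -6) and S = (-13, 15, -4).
Midpoint = ((11-13)/2, (-16+15)/2, (-6-4)/2) = (-1, -0.5, -5)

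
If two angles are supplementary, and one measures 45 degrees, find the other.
Supplementary angles sum to 180 degrees.
Other angle = 180 - 45
Other angle = 135 degrees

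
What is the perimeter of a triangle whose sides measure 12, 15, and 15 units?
Perimeter = sum of all sides
Perimeter = 12 + 15 + 15
Perimeter = 42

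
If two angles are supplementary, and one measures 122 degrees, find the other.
Supplementary angles sum to 180 degrees.
Other angle = 180 - 122
Other angle = 58 degrees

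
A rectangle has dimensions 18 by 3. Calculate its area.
Area = length * width
Area = 18 * 3
Area = 54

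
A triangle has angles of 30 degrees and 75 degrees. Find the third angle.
Sum of angles in a triangle = 180 degrees
Third angle = 180 - 30 - 75
Third angle = 75 degrees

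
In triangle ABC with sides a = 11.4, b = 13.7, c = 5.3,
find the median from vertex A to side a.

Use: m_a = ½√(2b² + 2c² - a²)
m_a = ½√(2·13.7² + 2·5.3² - 11.4²)
m_a = ½√(375.38 + 56.18 - 129.96) = ½√301.6 = 8.683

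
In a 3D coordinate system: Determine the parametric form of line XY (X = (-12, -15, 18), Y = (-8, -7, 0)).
Direction vector d = Y - X = (4, 8, -18)
x = -12 + 4t, y = -15 + 8t, z = 18 - 18t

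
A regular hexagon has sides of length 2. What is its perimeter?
Perimeter = number of sides * side length
Perimeter = 6 * 2
Perimeter = 12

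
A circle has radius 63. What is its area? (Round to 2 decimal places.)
Area = pi * r²
Area = pi * 63²
Area = pi * 3969
Area = 12468.98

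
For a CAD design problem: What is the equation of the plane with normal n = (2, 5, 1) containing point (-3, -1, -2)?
d = n·P = (2)(-3) + (5)(-1) + (1)(-2) = -13
Plane: 2x + 5y + z = -13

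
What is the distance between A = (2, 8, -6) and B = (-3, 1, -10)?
d = √[(-5)² + (-7)² + (-4)²] = √90 = 9.487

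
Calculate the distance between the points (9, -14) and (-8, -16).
Using the distance formula: d = sqrt((x₂-x₁)² + (y₂-y₁)²)
dx = (-8) - 9 = -17
dy = (-16) - (-14) = -2
d = sqrt((-17)² + (-2)²) = sqrt(289 + 4) = sqrt(293) = 17.12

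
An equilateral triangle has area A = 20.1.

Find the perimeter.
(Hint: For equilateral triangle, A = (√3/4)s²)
A = (√3/4)s²  →  s² = 4A/√3 = 4·20.1/√3 = 46.419
s = 6.81315
Perimeter = 3s = 20.44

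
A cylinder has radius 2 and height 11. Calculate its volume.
Volume = pi * r² * h
Volume = pi * 2² * 11
Volume = pi * 4 * 11
Volume = pi * 44
Volume = 138.23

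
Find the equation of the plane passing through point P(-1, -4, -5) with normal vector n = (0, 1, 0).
d = n·P = (0)(-1) + (1)(-4) + (0)(-5) = -4
Plane: y = -4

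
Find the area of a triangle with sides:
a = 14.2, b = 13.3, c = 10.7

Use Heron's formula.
s = (a+b+c)/2 = (14.2+13.3+10.7)/2 = 19.1
A = √(s(s-a)(s-b)(s-c)) = √(19.1·4.9·5.8·8.4)
A = √4559.7 = 67.53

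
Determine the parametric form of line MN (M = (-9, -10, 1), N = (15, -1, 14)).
Direction vector d = N - M = (24, 9, 13)
x = -9 + 24t, y = -10 + 9t, z = 1 + 13t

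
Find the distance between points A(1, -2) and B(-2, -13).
Using the distance formula: d = sqrt((x₂-x₁)² + (y₂-y₁)²)
dx = (-2) - 1 = -3
dy = (-13) - (-2) = -11
d = sqrt((-3)² + (-11)²) = sqrt(9 + 121) = sqrt(130) = 11.40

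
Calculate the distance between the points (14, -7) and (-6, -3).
Using the distance formula: d = sqrt((x₂-x₁)² + (y₂-y₁)²)
dx = (-6) - 14 = -20
dy = (-3) - (-7) = 4
d = sqrt((-20)² + 4²) = sqrt(400 + 16) = sqrt(416) = 20.40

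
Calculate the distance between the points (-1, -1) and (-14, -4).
Using the distance formula: d = sqrt((x₂-x₁)² + (y₂-y₁)²)
dx = (-14) - (-1) = -13
dy = (-4) - (-1) = -3
d = sqrt((-13)² + (-3)²) = sqrt(169 + 9) = sqrt(178) = 13.34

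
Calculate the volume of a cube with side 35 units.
Volume = s³
Volume = 35³
Volume = 42875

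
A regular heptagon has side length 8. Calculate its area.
For a regular 7-gon with side length s = 8:
Apothem a = s / (2*tan(pi/7)) = 8 / (2*tan(pi/7)) ≈ 8.3061
Perimeter P = 7 * 8 = 56
Area = (1/2) * P * a = (1/2) * 56 * 8.3061 = 232.57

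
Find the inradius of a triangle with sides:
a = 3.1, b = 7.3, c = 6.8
s = (a+b+c)/2 = (3.1+7.3+6.8)/2 = 8.6
Area = √(s(s-a)(s-b)(s-c)) = √(8.6·5.5·1.3·1.8) = 10.5206
r = Area/s = 10.5206/8.6 = 1.223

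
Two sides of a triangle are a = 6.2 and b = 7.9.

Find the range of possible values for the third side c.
By the triangle inequality: |a - b| < c < a + b
|6.2 - 7.9| < c < 6.2 + 7.9
1.7 < c < 14.1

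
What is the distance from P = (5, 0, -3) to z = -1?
d = |0(5) + 0(0) + 1(-3) - (-1)| / √(0² + 0² + 1²) = 2/√1 = 2.0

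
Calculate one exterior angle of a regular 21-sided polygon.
Exterior angle of a regular n-gon = 360/n
Exterior angle = 360/21
Exterior angle = 17.14 degrees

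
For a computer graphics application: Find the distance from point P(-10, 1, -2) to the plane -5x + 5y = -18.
d = |(-5)(-10) + 5(1) + 0(-2) - (-18)| / √((-5)² + 5² + 0²) = 73/√50 = 10.32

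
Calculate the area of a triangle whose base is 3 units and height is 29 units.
Area = (1/2) * base * height
Area = (1/2) * 3 * 29
Area = 43.50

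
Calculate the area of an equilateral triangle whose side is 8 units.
Area = (sqrt(3)/4) * s²
Area = (sqrt(3)/4) * 8²
Area = (sqrt(3)/4) * 64
Area = 27.71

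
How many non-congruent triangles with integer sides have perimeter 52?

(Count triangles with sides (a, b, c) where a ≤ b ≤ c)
With a ≤ b ≤ c and a + b + c = 52, the triangle inequality a + b > c gives c < 52/2, so c ≤ 25.
Iterate a from 1 to ⌊p/3⌋ = 17; for each a, b ranges from a to ⌊(p−a)/2⌋ with c = p − a − b, keeping only c ≥ b.
Triples: (2, 25, 25), (3, 24, 25), (4, 23, 25), …
Count = 56 triangles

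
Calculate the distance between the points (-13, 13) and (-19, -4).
Using the distance formula: d = sqrt((x₂-x₁)² + (y₂-y₁)²)
dx = (-19) - (-13) = -6
dy = (-4) - 13 = -17
d = sqrt((-6)² + (-17)²) = sqrt(36 + 289) = sqrt(325) = 18.03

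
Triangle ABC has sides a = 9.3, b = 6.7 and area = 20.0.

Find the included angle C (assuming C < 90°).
Area = ½ab·sin(C)  →  sin(C) = 2·Area/(ab)
sin(C) = 2·20.0/(9.3·6.7) = 0.641952
C = arcsin(0.641952) = 39.94°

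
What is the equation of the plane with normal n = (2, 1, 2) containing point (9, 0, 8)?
d = n·P = (2)(9) + (1)(0) + (2)(8) = 34
Plane: 2x + y + 2z = 34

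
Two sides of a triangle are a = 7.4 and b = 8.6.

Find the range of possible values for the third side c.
By the triangle inequality: |a - b| < c < a + b
|7.4 - 8.6| < c < 7.4 + 8.6
1.2 < c < 16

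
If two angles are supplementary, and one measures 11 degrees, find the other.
Supplementary angles sum to 180 degrees.
Other angle = 180 - 11
Other angle = 169 degrees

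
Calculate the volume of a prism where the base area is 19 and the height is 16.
Volume = base area * height
Volume = 19 * 16
Volume = 304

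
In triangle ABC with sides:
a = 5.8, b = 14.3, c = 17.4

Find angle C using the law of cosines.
cos(C) = (a² + b² - c²)/(2ab)
cos(C) = (5.8² + 14.3² - 17.4²)/(2·5.8·14.3) = -64.63/165.88 = -0.389619
C = arccos(-0.389619) = 112.9°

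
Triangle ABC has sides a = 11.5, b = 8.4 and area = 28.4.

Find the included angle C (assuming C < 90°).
Area = ½ab·sin(C)  →  sin(C) = 2·Area/(ab)
sin(C) = 2·28.4/(11.5·8.4) = 0.587992
C = arcsin(0.587992) = 36.01°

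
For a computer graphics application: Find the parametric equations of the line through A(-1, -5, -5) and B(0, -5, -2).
Direction vector d = B - A = (1, 0, 3)
x = -1 + t, y = -5, z = -5 + 3t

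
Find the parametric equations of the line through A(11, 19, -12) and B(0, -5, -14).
Direction vector d = B - A = (-11, -24, -2)
x = 11 - 11t, y = 19 - 24t, z = -12 - 2t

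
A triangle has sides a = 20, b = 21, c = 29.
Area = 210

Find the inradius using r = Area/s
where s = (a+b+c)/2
s = (20+21+29)/2 = 35
r = Area/s = 210/35 = 6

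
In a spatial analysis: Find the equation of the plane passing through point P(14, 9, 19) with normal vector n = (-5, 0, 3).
d = n·P = (-5)(14) + (0)(9) + (3)(19) = -13
Plane: -5x + 3z = -13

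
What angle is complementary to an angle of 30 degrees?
Complementary angles sum to 90 degrees.
Other angle = 90 - 30
Other angle = 60 degrees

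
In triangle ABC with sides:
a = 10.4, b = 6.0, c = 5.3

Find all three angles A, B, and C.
By the law of cosines:
cos(A) = (b² + c² - a²)/(2bc) = -0.692925  →  A = 133.9°
cos(B) = (a² + c² - b²)/(2ac) = 0.909380  →  B = 24.58°
cos(C) = (a² + b² - c²)/(2ab) = 0.930048  →  C = 21.56°
Check: A + B + C = 180.0° ✓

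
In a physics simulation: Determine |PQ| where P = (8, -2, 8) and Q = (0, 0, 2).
d = √[(-8)² + (2)² + (-6)²] = √104 = 10.2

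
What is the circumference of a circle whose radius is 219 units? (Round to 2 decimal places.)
Circumference = 2 * pi * r
Circumference = 2 * pi * 219
Circumference = 1376.02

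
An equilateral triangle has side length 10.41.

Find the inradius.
For an equilateral triangle, r = s/(2√3) where s is the side.
r = 10.41/(2√3) = 10.41/3.464102 = 3.005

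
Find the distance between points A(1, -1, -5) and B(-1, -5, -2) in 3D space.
d = √[(-2)² + (-4)² + (3)²] = √29 = 5.385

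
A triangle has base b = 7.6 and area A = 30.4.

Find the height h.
A = ½bh  →  h = 2A/b
h = 2·30.4/7.6 = 8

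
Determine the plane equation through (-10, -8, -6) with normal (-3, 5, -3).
d = n·P = (-3)(-10) + (5)(-8) + (-3)(-6) = 8
Plane: -3x + 5y - 3z = 8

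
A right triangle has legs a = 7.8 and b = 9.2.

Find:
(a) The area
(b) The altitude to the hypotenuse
(a) Area = ½ab = ½·7.8·9.2 = 35.88
(b) Hypotenuse c = √(7.8² + 9.2²) = √145.48 = 12.0615
    Area = ½·c·h_c  →  h_c = 2·Area/c = 2·35.88/12.0615 = 5.95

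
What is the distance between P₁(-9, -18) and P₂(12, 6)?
Using the distance formula: d = sqrt((x₂-x₁)² + (y₂-y₁)²)
dx = 12 - (-9) = 21
dy = 6 - (-18) = 24
d = sqrt(21² + 24²) = sqrt(441 + 576) = sqrt(1017) = 31.89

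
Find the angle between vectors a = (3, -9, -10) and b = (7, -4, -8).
a·b = 137, |a|² = 190, |b|² = 129
cos θ = 137/√24510 ≈ 0.8751
θ ≈ 28.95°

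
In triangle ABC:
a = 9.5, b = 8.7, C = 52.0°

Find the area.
Using A = ½ab·sin(C):
A = ½·9.5·8.7·sin(52.0°) = ½·82.65·0.788011 = 32.56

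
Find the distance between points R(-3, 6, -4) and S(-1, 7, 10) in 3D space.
d = √[(2)² + (1)² + (14)²] = √201 = 14.18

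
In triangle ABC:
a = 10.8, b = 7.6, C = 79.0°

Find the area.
Using A = ½ab·sin(C):
A = ½·10.8·7.6·sin(79.0°) = ½·82.08·0.981627 = 40.29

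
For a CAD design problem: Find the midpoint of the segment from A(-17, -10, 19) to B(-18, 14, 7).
Midpoint = ((-17-18)/2, (-10+14)/2, (19+7)/2) = (-17.5, 2, 13)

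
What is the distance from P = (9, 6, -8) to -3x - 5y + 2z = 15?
d = |(-3)(9) + (-5)(6) + 2(-8) - (15)| / √((-3)² + (-5)² + 2²) = 88/√38 = 14.28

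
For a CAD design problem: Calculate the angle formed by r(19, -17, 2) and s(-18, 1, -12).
r·s = -383, |r|² = 654, |s|² = 469
cos θ = -383/√306726 ≈ -0.6915
θ ≈ 133.8°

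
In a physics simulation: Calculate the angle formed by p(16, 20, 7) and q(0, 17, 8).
p·q = 396, |p|² = 705, |q|² = 353
cos θ = 396/√248865 ≈ 0.7938
θ ≈ 37.46°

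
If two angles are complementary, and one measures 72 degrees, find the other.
Complementary angles sum to 90 degrees.
Other angle = 90 - 72
Other angle = 18 degrees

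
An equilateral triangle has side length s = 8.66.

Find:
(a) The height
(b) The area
(a) Height h = s·√3/2 = 8.66·√3/2 = 7.5
(b) Area = (√3/4)·s² = (√3/4)·8.66² = (√3/4)·74.9956 = 32.47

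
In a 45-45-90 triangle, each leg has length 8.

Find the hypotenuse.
Hypotenuse = 8√2 = 11.31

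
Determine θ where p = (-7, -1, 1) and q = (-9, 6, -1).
p·q = 56, |p|² = 51, |q|² = 118
cos θ = 56/√6018 ≈ 0.7219
θ ≈ 43.79°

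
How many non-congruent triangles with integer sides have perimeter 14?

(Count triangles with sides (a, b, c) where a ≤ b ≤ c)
With a ≤ b ≤ c and a + b + c = 14, the triangle inequality a + b > c gives c < 14/2, so c ≤ 6.
Iterate a from 1 to ⌊p/3⌋ = 4; for each a, b ranges from a to ⌊(p−a)/2⌋ with c = p − a − b, keeping only c ≥ b.
Triples: (2, 6, 6), (3, 5, 6), (4, 4, 6), …
Count = 4 triangles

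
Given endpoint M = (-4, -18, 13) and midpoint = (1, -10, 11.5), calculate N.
N = (2×1 - (-4), 2×(-10) - (-18), 2×11.5 - 13) = (6, -2, 10)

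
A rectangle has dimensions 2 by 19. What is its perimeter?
Perimeter = 2 * (length + width)
Perimeter = 2 * (2 + 19)
Perimeter = 2 * 21
Perimeter = 42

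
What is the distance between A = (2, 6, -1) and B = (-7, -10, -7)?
d = √[(-9)² + (-16)² + (-6)²] = √373 = 19.31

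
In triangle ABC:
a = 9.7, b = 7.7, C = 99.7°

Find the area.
Using A = ½ab·sin(C):
A = ½·9.7·7.7·sin(99.7°) = ½·74.69·0.985703 = 36.81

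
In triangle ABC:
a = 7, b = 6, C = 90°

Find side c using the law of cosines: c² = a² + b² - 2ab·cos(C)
c² = 7² + 6² - 2·7·6·cos(90°)
c² = 49 + 36 - 84·0.0000 = 85
c = √85 = 9.22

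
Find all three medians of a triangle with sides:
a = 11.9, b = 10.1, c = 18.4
Using m_x = ½√(2y² + 2z² - x²):
m_a = ½√(2·10.1² + 2·18.4² - 11.9²) = ½√739.53 = 13.6
m_b = ½√(2·11.9² + 2·18.4² - 10.1²) = ½√858.33 = 14.65
m_c = ½√(2·11.9² + 2·10.1² - 18.4²) = ½√148.68 = 6.097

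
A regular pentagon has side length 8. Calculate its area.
For a regular 5-gon with side length s = 8:
Apothem a = s / (2*tan(pi/5)) = 8 / (2*tan(pi/5)) ≈ 5.5055
Perimeter P = 5 * 8 = 40
Area = (1/2) * P * a = (1/2) * 40 * 5.5055 = 110.11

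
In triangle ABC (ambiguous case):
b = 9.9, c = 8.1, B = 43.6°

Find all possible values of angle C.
sin(C)/c = sin(B)/b  →  sin(C) = c·sin(B)/b = 8.1·sin(43.6°)/9.9 = 0.564234
C₁ = arcsin(0.564234) = 34.35°,  C₂ = 180° - C₁ = 145.65°
Check C₂: A = 180° - 43.6° - 145.65° = -9.25° ≤ 0, rejected
C = 34.35° (one solution)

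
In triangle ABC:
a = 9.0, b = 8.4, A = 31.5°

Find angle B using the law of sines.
sin(B)/b = sin(A)/a
sin(B) = b·sin(A)/a = 8.4·sin(31.5°)/9.0 = 0.487665
B = arcsin(0.487665) = 29.19°  (b ≤ a, so B ≤ A and the acute solution is unique)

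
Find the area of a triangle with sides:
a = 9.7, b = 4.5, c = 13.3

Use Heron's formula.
s = (a+b+c)/2 = (9.7+4.5+13.3)/2 = 13.75
A = √(s(s-a)(s-b)(s-c)) = √(13.75·4.05·9.25·0.45)
A = √231.799 = 15.22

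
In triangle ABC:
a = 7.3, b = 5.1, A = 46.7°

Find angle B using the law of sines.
sin(B)/b = sin(A)/a
sin(B) = b·sin(A)/a = 5.1·sin(46.7°)/7.3 = 0.508444
B = arcsin(0.508444) = 30.56°  (b ≤ a, so B ≤ A and the acute solution is unique)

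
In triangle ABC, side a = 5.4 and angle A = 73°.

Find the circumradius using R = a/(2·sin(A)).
R = a/(2·sin(A)) = 5.4/(2·sin(73°))
R = 5.4/(2·0.956305) = 5.4/1.912610 = 2.823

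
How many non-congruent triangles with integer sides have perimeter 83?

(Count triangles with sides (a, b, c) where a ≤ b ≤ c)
With a ≤ b ≤ c and a + b + c = 83, the triangle inequality a + b > c gives c < 83/2, so c ≤ 41.
Iterate a from 1 to ⌊p/3⌋ = 27; for each a, b ranges from a to ⌊(p−a)/2⌋ with c = p − a − b, keeping only c ≥ b.
Triples: (1, 41, 41), (2, 40, 41), (3, 39, 41), …
Count = 154 triangles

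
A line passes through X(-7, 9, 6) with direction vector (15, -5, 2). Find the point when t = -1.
P(-1) = (-7 + 15(-1), 9 + (-5)(-1), 6 + 2(-1)) = (-22, 14, 4)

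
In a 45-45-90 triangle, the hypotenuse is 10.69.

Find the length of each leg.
In a 45-45-90 triangle, hypotenuse = leg·√2  →  leg = hypotenuse/√2
leg = 10.69/√2 = 7.559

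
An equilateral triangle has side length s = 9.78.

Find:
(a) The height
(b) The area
(a) Height h = s·√3/2 = 9.78·√3/2 = 8.47
(b) Area = (√3/4)·s² = (√3/4)·9.78² = (√3/4)·95.6484 = 41.42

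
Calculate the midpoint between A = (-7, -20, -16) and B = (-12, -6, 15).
Midpoint = ((-7-12)/2, (-20-6)/2, (-16+15)/2) = (-9.5, -13, -0.5)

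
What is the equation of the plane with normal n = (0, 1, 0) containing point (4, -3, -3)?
d = n·P = (0)(4) + (1)(-3) + (0)(-3) = -3
Plane: y = -3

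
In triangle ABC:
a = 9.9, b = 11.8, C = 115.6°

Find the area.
Using A = ½ab·sin(C):
A = ½·9.9·11.8·sin(115.6°) = ½·116.82·0.901833 = 52.68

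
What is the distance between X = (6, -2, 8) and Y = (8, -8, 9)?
d = √[(2)² + (-6)² + (1)²] = √41 = 6.403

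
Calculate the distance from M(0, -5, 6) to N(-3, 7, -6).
d = √[(-3)² + (12)² + (-12)²] = √297 = 17.23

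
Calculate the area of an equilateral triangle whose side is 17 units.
Area = (sqrt(3)/4) * s²
Area = (sqrt(3)/4) * 17²
Area = (sqrt(3)/4) * 289
Area = 125.14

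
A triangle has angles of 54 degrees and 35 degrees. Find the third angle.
Sum of angles in a triangle = 180 degrees
Third angle = 180 - 54 - 35
Third angle = 91 degrees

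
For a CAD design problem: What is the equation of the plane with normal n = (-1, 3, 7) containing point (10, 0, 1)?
d = n·P = (-1)(10) + (3)(0) + (7)(1) = -3
Plane: -x + 3y + 7z = -3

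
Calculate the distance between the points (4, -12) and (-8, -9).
Using the distance formula: d = sqrt((x₂-x₁)² + (y₂-y₁)²)
dx = (-8) - 4 = -12
dy = (-9) - (-12) = 3
d = sqrt((-12)² + 3²) = sqrt(144 + 9) = sqrt(153) = 12.37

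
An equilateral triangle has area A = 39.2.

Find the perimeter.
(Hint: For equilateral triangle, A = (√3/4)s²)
A = (√3/4)s²  →  s² = 4A/√3 = 4·39.2/√3 = 90.5285
s = 9.51465
Perimeter = 3s = 28.54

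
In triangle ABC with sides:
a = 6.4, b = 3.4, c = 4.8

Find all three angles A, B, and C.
By the law of cosines:
cos(A) = (b² + c² - a²)/(2bc) = -0.194853  →  A = 101.2°
cos(B) = (a² + c² - b²)/(2ac) = 0.853516  →  B = 31.4°
cos(C) = (a² + b² - c²)/(2ab) = 0.677390  →  C = 47.36°
Check: A + B + C = 180.0° ✓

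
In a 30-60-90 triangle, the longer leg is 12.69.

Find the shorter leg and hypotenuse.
In a 30-60-90 triangle, sides are in ratio 1 : √3 : 2.
Long leg = short leg·√3  →  short leg = 12.69/√3 = 7.327
Hypotenuse = 2·(short leg) = 2·12.69/√3 = 14.65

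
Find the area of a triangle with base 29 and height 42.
Area = (1/2) * base * height
Area = (1/2) * 29 * 42
Area = 609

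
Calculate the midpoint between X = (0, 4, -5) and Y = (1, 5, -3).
Midpoint = ((0+1)/2, (4+5)/2, (-5-3)/2) = (0.5, 4.5, -4)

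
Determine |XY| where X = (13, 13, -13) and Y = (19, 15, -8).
d = √[(6)² + (2)² + (5)²] = √65 = 8.062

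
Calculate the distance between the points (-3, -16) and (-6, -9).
Using the distance formula: d = sqrt((x₂-x₁)² + (y₂-y₁)²)
dx = (-6) - (-3) = -3
dy = (-9) - (-16) = 7
d = sqrt((-3)² + 7²) = sqrt(9 + 49) = sqrt(58) = 7.62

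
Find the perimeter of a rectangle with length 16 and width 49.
Perimeter = 2 * (length + width)
Perimeter = 2 * (16 + 49)
Perimeter = 2 * 65
Perimeter = 130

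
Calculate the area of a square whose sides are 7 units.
Area = s²
Area = 7²
Area = 49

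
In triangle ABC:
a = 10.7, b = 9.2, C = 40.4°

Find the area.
Using A = ½ab·sin(C):
A = ½·10.7·9.2·sin(40.4°) = ½·98.44·0.648120 = 31.9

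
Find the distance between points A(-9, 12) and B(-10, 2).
Using the distance formula: d = sqrt((x₂-x₁)² + (y₂-y₁)²)
dx = (-10) - (-9) = -1
dy = 2 - 12 = -10
d = sqrt((-1)² + (-10)²) = sqrt(1 + 100) = sqrt(101) = 10.05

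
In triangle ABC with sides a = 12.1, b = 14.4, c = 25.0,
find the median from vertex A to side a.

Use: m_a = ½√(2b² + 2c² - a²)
m_a = ½√(2·14.4² + 2·25.0² - 12.1²)
m_a = ½√(414.72 + 1250 - 146.41) = ½√1518.31 = 19.48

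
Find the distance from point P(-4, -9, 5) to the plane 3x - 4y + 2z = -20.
d = |3(-4) + (-4)(-9) + 2(5) - (-20)| / √(3² + (-4)² + 2²) = 54/√29 = 10.03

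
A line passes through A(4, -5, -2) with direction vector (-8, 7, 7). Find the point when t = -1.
P(-1) = (4 + (-8)(-1), -5 + 7(-1), -2 + 7(-1)) = (12, -12, -9)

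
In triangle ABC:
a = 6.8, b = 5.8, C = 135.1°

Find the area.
Using A = ½ab·sin(C):
A = ½·6.8·5.8·sin(135.1°) = ½·39.44·0.705872 = 13.92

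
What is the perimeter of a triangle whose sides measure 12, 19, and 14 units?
Perimeter = sum of all sides
Perimeter = 12 + 19 + 14
Perimeter = 45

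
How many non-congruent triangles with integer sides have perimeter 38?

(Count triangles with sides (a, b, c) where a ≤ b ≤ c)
With a ≤ b ≤ c and a + b + c = 38, the triangle inequality a + b > c gives c < 38/2, so c ≤ 18.
Iterate a from 1 to ⌊p/3⌋ = 12; for each a, b ranges from a to ⌊(p−a)/2⌋ with c = p − a − b, keeping only c ≥ b.
Triples: (2, 18, 18), (3, 17, 18), (4, 16, 18), …
Count = 30 triangles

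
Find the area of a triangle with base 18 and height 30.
Area = (1/2) * base * height
Area = (1/2) * 18 * 30
Area = 270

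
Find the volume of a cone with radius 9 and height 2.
Volume = (1/3) * pi * r² * h
Volume = (1/3) * pi * 9² * 2
Volume = (1/3) * pi * 81 * 2
Volume = (1/3) * pi * 162
Volume = 169.65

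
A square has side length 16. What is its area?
Area = s²
Area = 16²
Area = 256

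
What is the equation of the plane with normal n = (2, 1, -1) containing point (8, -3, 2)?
d = n·P = (2)(8) + (1)(-3) + (-1)(2) = 11
Plane: 2x + y - z = 11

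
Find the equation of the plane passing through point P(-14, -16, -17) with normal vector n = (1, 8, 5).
d = n·P = (1)(-14) + (8)(-16) + (5)(-17) = -227
Plane: x + 8y + 5z = -227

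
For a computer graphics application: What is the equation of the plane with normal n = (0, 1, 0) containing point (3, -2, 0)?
d = n·P = (0)(3) + (1)(-2) + (0)(0) = -2
Plane: y = -2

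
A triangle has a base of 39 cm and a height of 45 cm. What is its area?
Area = (1/2) * base * height
Area = (1/2) * 39 * 45
Area = 877.50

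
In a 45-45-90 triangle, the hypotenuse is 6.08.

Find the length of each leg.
In a 45-45-90 triangle, hypotenuse = leg·√2  →  leg = hypotenuse/√2
leg = 6.08/√2 = 4.299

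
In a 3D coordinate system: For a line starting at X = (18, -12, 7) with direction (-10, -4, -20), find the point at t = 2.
P(2) = (18 + (-10)(2), -12 + (-4)(2), 7 + (-20)(2)) = (-2, -20, -33)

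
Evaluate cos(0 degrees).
cos(0 degrees) = 1
Decimal approximation: 1.0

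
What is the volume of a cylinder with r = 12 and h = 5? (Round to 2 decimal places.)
Volume = pi * r² * h
Volume = pi * 12² * 5
Volume = pi * 144 * 5
Volume = pi * 720
Volume = 2261.95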